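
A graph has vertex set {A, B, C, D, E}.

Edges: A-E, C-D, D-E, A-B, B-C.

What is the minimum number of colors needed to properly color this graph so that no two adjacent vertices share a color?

The cycle E-A-B-C-D-E has odd length 5, so it cannot be 2-colored; at least 3 colors are needed.
A valid assignment using 3 colors: A=blue, B=red, C=blue, D=red, E=green. Each edge has distinct colors on its endpoints.

3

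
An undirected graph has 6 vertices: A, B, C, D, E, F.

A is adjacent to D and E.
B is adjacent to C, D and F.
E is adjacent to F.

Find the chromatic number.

The cycle E-F-B-D-A-E has odd length 5, so it cannot be 2-colored; at least 3 colors are needed.
One proper 3-coloring: A=3, B=1, C=2, D=2, E=1, F=2. Each edge has distinct colors on its endpoints.

3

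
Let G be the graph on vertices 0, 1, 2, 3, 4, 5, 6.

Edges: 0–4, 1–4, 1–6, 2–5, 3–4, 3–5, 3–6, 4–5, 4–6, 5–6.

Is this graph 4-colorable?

The chromatic number is 4. 3, 4, 5, 6 form a clique, so at least 4 colors are needed.
4 colors suffice: color a → {2, 4}; color b → {0, 6}; color c → {1, 5}; color d → {3}.
That is already a proper 4-coloring.

Yes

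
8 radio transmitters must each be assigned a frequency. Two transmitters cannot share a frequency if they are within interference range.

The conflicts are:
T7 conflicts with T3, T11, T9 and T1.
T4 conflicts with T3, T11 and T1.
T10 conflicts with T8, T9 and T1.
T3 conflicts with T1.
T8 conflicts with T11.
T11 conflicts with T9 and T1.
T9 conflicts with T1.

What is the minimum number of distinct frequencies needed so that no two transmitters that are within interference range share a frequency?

4

T7, T11, T9, T1 all conflict with each other, so at least 4 frequencies are needed.
4 frequencies suffice: frequency 1 → {T8, T1}; frequency 2 → {T10, T3, T11}; frequency 3 → {T7, T4}; frequency 4 → {T9}. No two conflicting transmitters share a frequency.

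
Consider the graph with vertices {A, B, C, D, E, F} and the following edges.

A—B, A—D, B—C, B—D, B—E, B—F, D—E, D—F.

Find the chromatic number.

A, B, D form a triangle, so at least 3 colors are needed.
3 colors suffice: color red → {B}; color blue → {C, D}; color green → {A, E, F}. Every edge joins two different colors.

3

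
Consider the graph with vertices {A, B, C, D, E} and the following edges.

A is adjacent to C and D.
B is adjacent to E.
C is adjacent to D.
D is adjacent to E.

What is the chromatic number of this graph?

3

A, C, D are pairwise adjacent, so at least 3 colors are needed.
A valid assignment using 3 colors: A=3, B=1, C=2, D=1, E=2. No two adjacent vertices share a color.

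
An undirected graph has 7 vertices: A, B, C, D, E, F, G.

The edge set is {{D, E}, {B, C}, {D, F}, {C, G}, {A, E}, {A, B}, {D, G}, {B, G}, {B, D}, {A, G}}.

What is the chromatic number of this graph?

3

B, D, G are pairwise adjacent, so at least 3 colors are needed.
A valid assignment using 3 colors: A=red, B=blue, C=red, D=red, E=blue, F=blue, G=green. Every edge joins two different colors.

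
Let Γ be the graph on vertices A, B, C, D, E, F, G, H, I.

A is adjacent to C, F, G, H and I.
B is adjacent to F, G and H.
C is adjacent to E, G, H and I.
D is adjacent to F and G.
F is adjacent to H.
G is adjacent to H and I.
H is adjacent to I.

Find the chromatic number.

A, C, G, H, I are mutually adjacent (a clique of size 5), so at least 5 colors are needed.
A valid assignment using 5 colors: A=4, B=3, C=3, D=1, E=1, F=2, G=2, H=1, I=5. Each edge has distinct colors on its endpoints.

5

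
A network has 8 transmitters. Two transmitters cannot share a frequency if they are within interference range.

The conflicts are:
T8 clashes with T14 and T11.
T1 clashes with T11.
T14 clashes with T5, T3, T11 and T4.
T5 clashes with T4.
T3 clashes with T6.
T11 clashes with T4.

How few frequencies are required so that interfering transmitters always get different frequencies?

3

T14, T11, T4 are mutually in conflict, so at least 3 frequencies are needed.
3 frequencies suffice: frequency 1 → {T1, T14, T6}; frequency 2 → {T5, T3, T11}; frequency 3 → {T8, T4}. No two conflicting transmitters share a frequency.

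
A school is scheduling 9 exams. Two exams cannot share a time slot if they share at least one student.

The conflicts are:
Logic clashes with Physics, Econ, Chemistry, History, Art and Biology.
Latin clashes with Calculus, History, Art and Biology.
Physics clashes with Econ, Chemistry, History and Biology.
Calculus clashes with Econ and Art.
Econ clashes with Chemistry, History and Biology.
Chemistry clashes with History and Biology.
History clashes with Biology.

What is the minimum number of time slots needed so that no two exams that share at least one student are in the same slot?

Logic, Physics, Econ, Chemistry, History, Biology all conflict with each other, so at least 6 time slots are needed.
6 time slots suffice: time slot 1 → {Latin, Econ}; time slot 2 → {Logic, Calculus}; time slot 3 → {History, Art}; time slot 4 → {Biology}; time slot 5 → {Chemistry}; time slot 6 → {Physics}. Each listed conflict is separated.

6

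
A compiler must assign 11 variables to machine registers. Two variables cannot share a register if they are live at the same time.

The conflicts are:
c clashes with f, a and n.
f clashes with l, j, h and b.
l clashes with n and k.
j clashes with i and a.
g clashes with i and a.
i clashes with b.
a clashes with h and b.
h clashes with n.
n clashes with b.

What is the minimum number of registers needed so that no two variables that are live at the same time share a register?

g and i conflict, so at least 2 registers are needed.
2 registers suffice: register 1 → {f, i, a, n, k}; register 2 → {c, l, j, g, h, b}. Each listed conflict is separated.

2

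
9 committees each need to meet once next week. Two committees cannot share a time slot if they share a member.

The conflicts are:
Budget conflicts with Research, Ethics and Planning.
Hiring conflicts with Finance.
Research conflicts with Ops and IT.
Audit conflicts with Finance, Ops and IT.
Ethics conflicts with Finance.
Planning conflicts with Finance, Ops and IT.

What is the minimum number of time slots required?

2

Research and IT conflict, so at least 2 time slots are needed.
2 time slots suffice: time slot 1 → {Budget, Finance, Ops, IT}; time slot 2 → {Hiring, Research, Audit, Ethics, Planning}. No two conflicting committees share a time slot.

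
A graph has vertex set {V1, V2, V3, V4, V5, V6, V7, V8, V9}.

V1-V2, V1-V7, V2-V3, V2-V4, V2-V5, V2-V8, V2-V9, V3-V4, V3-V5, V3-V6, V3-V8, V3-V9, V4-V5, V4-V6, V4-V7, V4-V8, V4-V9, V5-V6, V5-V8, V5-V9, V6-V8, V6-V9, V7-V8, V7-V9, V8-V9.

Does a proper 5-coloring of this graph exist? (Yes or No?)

V2, V3, V4, V5, V8, V9 are pairwise adjacent (a clique of size 6), so at least 6 colors are needed.
So 5 colors are not enough.

No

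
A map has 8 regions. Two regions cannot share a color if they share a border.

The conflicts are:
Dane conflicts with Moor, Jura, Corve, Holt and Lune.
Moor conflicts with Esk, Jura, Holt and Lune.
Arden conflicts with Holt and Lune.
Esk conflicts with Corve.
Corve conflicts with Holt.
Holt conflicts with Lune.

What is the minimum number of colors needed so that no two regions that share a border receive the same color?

4

Dane, Moor, Holt, Lune all conflict with each other, so at least 4 colors are needed.
4 colors suffice: color 1 → {Dane, Arden, Esk}; color 2 → {Moor, Corve}; color 3 → {Jura, Holt}; color 4 → {Lune}. No two conflicting regions share a color.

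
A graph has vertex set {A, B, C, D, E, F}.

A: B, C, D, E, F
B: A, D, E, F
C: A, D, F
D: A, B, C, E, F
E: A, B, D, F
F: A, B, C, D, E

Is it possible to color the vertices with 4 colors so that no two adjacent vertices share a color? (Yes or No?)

No

A, B, D, E, F form a clique, so at least 5 colors are needed.
So 4 colors are not enough.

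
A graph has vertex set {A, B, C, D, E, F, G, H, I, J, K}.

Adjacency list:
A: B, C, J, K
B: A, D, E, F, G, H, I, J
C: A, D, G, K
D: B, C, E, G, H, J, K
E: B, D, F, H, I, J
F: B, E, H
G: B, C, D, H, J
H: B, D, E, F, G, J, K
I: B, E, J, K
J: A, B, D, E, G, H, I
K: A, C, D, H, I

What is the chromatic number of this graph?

B, D, E, H, J are pairwise adjacent (a clique of size 5), so at least 5 colors are needed.
One proper 5-coloring: A=3, B=1, C=2, D=3, E=5, F=3, G=5, H=2, I=2, J=4, K=1. Every edge joins two different colors.

5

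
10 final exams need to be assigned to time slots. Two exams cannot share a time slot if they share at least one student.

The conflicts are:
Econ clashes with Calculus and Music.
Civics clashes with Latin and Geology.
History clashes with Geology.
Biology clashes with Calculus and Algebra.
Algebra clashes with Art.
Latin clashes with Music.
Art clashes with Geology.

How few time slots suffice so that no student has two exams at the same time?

3

The cycle Music-Latin-Civics-Geology-Art-Algebra-Biology-Calculus-Econ-Music has odd length 9, so it cannot be 2-colored; at least 3 time slots are needed.
3 time slots suffice: time slot 1 → {Calculus, Algebra, Music, Geology}; time slot 2 → {Econ, History, Biology, Latin, Art}; time slot 3 → {Civics}. Every pair that conflicts lands in different time slots.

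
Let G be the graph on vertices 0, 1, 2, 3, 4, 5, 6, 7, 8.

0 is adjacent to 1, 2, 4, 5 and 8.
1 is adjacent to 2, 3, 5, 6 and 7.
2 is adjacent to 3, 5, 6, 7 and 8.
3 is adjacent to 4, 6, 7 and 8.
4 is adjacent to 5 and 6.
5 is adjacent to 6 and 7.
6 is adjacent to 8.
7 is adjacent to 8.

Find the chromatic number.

2, 3, 7, 8 are pairwise adjacent (a clique of size 4), so at least 4 colors are needed.
4 colors suffice: 0=b, 1=d, 2=a, 3=c, 4=a, 5=c, 6=b, 7=b, 8=d. Each edge has distinct colors on its endpoints.

4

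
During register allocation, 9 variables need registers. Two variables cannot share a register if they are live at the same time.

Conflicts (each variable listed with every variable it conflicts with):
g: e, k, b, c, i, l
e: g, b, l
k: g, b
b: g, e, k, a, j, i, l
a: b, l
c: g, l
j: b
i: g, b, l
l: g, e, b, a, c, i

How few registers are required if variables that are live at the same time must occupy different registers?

4

g, e, b, l pairwise conflict, so at least 4 registers are needed.
Using 4 registers: g=2, e=4, k=3, b=1, a=2, c=1, j=2, i=4, l=3. No two conflicting variables share a register.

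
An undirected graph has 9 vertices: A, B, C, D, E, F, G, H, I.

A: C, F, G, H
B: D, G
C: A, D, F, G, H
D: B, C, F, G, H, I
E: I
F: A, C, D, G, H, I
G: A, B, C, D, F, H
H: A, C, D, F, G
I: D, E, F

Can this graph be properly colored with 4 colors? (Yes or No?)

No

C, D, F, G, H form a clique, so at least 5 colors are needed.
So 4 colors are not enough.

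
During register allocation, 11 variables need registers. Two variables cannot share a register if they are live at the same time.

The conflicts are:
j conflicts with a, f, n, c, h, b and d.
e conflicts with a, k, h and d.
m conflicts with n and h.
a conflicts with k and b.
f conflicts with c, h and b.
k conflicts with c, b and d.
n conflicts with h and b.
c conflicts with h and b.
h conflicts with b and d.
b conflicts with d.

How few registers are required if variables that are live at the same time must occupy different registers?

j, f, c, h, b all conflict with each other, so at least 5 registers are needed.
5 registers suffice: j=3, e=1, m=1, a=4, f=5, k=2, n=4, c=4, h=2, b=1, d=4. No two conflicting variables share a register.

5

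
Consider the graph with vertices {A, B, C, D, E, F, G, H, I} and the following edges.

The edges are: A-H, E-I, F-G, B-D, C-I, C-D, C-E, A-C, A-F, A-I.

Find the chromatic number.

3

C, E, I are mutually adjacent, so at least 3 colors are needed.
One proper 3-coloring: A=2, B=1, C=1, D=2, E=2, F=1, G=2, H=1, I=3. No two adjacent vertices share a color.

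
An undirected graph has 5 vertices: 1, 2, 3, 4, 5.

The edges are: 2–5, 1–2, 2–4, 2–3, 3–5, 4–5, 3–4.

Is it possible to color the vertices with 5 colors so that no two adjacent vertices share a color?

The chromatic number is 4. 2, 3, 4, 5 are pairwise adjacent (a clique of size 4), so at least 4 colors are needed.
One proper 4-coloring: 1=b, 2=a, 3=c, 4=b, 5=d.
Since 5 ≥ 4, a proper 5-coloring certainly exists.

Yes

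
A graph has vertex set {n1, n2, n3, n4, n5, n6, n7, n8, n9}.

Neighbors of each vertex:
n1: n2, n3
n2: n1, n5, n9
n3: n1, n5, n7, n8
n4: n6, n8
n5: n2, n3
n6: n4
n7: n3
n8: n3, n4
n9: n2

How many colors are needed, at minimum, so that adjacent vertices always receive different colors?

n1 and n2 are adjacent, so at least 2 colors are needed.
2 colors suffice: color red → {n2, n3, n4}; color blue → {n1, n5, n6, n7, n8, n9}. Each edge has distinct colors on its endpoints.

2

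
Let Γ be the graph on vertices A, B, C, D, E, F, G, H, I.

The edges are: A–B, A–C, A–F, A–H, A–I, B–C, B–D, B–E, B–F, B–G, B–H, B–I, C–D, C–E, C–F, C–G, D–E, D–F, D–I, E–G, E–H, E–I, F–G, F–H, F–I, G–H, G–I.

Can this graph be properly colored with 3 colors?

A, B, F, H form a clique, so at least 4 colors are needed.
So 3 colors are not enough.

No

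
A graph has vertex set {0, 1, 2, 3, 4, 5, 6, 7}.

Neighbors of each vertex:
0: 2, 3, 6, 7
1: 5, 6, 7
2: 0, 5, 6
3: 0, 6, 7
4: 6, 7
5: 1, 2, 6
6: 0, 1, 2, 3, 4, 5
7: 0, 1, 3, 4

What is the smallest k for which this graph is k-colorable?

0, 3, 6 form a triangle, so at least 3 colors are needed.
A valid assignment using 3 colors: 0=b, 1=c, 2=c, 3=c, 4=b, 5=b, 6=a, 7=a. No two adjacent vertices share a color.

3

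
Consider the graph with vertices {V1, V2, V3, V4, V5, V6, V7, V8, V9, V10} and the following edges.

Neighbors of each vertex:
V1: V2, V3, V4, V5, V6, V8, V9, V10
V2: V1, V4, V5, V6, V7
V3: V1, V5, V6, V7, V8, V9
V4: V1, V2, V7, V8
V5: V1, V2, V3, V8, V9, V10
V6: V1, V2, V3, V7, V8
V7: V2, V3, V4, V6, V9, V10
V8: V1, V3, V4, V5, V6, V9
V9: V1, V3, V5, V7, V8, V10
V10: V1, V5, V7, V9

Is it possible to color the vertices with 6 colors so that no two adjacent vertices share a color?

The chromatic number is 5. V1, V3, V5, V8, V9 form a clique, so at least 5 colors are needed.
5 colors suffice: color 1 → {V1, V7}; color 2 → {V4, V5, V6}; color 3 → {V2, V9}; color 4 → {V8, V10}; color 5 → {V3}.
Since 6 ≥ 5, a proper 6-coloring certainly exists.

Yes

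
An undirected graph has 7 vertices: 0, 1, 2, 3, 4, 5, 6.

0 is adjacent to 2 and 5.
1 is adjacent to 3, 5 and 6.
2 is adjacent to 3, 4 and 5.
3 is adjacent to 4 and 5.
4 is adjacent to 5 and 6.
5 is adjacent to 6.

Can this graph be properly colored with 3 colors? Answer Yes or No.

2, 3, 4, 5 are mutually adjacent (a clique of size 4), so at least 4 colors are needed.
So 3 colors are not enough.

No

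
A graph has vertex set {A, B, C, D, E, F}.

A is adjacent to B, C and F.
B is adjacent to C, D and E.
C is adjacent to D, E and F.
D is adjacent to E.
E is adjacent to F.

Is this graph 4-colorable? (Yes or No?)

The chromatic number is 4. B, C, D, E are pairwise adjacent (a clique of size 4), so at least 4 colors are needed.
One proper 4-coloring: A=2, B=3, C=1, D=4, E=2, F=3.
That is already a proper 4-coloring.

Yes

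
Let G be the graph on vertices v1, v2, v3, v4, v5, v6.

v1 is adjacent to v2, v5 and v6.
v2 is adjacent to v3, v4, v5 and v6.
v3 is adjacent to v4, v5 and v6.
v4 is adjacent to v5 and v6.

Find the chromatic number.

v2, v3, v4, v5 form a clique, so at least 4 colors are needed.
One proper 4-coloring: v1=2, v2=1, v3=3, v4=2, v5=4, v6=4. Every edge joins two different colors.

4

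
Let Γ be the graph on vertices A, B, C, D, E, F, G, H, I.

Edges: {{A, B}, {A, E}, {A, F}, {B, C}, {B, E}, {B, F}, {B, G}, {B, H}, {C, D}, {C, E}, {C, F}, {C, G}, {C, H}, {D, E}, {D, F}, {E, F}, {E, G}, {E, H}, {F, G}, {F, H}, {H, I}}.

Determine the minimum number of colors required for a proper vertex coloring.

B, C, E, F, H are pairwise adjacent (a clique of size 5), so at least 5 colors are needed.
One proper 5-coloring: A=green, B=yellow, C=green, D=yellow, E=blue, F=red, G=purple, H=purple, I=red. Each edge has distinct colors on its endpoints.

5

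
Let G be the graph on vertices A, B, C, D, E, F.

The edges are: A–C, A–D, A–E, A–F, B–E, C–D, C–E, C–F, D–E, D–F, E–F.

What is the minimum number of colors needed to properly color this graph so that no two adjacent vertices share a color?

A, C, D, E, F are pairwise adjacent (a clique of size 5), so at least 5 colors are needed.
A valid assignment using 5 colors: A=2, B=2, C=3, D=4, E=1, F=5. No two adjacent vertices share a color.

5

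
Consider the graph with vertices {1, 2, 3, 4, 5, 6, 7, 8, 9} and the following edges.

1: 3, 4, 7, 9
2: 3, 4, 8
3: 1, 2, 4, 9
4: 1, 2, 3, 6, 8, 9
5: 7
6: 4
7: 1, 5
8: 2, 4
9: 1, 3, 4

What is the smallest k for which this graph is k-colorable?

4

1, 3, 4, 9 are mutually adjacent (a clique of size 4), so at least 4 colors are needed.
4 colors suffice: color a → {4, 7}; color b → {3, 5, 6, 8}; color c → {1, 2}; color d → {9}. Every edge joins two different colors.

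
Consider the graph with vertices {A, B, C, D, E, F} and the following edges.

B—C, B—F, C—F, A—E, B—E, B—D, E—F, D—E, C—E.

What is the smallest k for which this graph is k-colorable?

B, C, E, F are mutually adjacent (a clique of size 4), so at least 4 colors are needed.
One proper 4-coloring: A=blue, B=blue, C=green, D=green, E=red, F=yellow. No two adjacent vertices share a color.

4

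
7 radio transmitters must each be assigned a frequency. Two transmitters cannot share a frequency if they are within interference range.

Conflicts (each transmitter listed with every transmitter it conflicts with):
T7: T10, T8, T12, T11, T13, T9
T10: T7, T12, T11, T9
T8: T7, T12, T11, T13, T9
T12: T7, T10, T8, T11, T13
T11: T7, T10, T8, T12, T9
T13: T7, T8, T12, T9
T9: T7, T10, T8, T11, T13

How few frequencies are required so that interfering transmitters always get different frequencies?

4

T7, T8, T13, T9 pairwise conflict, so at least 4 frequencies are needed.
4 frequencies suffice: frequency 1 → {T7}; frequency 2 → {T12, T9}; frequency 3 → {T10, T8}; frequency 4 → {T11, T13}. Each listed conflict is separated.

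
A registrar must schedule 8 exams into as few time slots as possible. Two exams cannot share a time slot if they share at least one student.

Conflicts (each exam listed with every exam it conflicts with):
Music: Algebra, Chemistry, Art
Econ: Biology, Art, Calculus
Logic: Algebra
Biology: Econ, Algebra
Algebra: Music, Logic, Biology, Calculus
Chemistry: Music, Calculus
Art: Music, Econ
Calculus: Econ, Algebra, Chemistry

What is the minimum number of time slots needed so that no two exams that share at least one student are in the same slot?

3

The cycle Art-Music-Algebra-Biology-Econ-Art has odd length 5, so it cannot be 2-colored; at least 3 time slots are needed.
A valid assignment using 3 time slots: Music=2, Econ=1, Logic=2, Biology=2, Algebra=1, Chemistry=1, Art=3, Calculus=2. Each listed conflict is separated.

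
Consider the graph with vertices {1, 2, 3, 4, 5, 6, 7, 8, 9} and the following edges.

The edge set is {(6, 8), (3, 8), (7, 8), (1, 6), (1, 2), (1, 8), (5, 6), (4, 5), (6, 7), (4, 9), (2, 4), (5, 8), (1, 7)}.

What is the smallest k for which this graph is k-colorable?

1, 6, 7, 8 are pairwise adjacent (a clique of size 4), so at least 4 colors are needed.
4 colors suffice: color a → {4, 8}; color b → {2, 3, 6, 9}; color c → {1, 5}; color d → {7}. Each edge has distinct colors on its endpoints.

4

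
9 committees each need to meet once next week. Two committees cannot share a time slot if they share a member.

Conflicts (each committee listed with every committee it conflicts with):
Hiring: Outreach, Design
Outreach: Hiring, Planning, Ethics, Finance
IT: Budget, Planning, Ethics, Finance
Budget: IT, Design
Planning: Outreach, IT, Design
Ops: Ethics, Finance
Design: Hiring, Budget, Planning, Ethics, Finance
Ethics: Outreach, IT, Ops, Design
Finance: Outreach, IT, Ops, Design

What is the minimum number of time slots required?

2

Design and Finance conflict, so at least 2 time slots are needed.
2 time slots suffice: time slot 1 → {Outreach, IT, Ops, Design}; time slot 2 → {Hiring, Budget, Planning, Ethics, Finance}. No two conflicting committees share a time slot.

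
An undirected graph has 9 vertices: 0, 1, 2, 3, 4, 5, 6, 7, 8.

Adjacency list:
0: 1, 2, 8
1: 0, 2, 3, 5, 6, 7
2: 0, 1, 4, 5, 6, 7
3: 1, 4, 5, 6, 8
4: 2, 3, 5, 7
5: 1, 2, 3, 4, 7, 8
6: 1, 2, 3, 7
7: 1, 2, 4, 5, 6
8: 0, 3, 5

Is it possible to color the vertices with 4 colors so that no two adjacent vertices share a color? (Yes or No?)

Yes

The chromatic number is 4. 2, 4, 5, 7 are mutually adjacent (a clique of size 4), so at least 4 colors are needed.
4 colors suffice: 0=c, 1=a, 2=b, 3=b, 4=a, 5=c, 6=c, 7=d, 8=a.
That is already a proper 4-coloring.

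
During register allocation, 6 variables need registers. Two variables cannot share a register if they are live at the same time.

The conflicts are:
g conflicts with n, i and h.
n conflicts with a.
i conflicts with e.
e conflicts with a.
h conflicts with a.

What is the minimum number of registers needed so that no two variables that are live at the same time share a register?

3

The cycle i-g-n-a-e-i has odd length 5, so it cannot be 2-colored; at least 3 registers are needed.
3 registers suffice: register 1 → {g, a}; register 2 → {n, i, h}; register 3 → {e}. Every pair that conflicts lands in different registers.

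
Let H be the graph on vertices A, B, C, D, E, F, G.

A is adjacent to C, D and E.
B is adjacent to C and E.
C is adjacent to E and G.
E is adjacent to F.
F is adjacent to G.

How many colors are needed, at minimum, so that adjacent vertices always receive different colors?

3

B, C, E are mutually adjacent, so at least 3 colors are needed.
3 colors suffice: color 1 → {D, E, G}; color 2 → {C, F}; color 3 → {A, B}. No two adjacent vertices share a color.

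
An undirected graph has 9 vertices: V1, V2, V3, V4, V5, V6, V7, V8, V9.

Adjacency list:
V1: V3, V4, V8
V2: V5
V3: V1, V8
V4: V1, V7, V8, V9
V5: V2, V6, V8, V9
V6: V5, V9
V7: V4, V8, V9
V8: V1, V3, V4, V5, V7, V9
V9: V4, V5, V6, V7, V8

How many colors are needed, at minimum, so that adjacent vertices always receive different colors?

V4, V7, V8, V9 are mutually adjacent (a clique of size 4), so at least 4 colors are needed.
4 colors suffice: V1=blue, V2=red, V3=green, V4=green, V5=green, V6=red, V7=yellow, V8=red, V9=blue. Each edge has distinct colors on its endpoints.

4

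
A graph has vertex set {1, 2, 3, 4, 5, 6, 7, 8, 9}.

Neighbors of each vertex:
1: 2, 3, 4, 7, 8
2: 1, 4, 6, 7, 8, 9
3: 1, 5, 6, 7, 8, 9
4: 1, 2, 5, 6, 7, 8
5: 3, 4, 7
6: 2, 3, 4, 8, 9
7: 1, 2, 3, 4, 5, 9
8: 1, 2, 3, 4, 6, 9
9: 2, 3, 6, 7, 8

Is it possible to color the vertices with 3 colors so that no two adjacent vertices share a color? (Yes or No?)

No

1, 2, 4, 7 are mutually adjacent (a clique of size 4), so at least 4 colors are needed.
So 3 colors are not enough.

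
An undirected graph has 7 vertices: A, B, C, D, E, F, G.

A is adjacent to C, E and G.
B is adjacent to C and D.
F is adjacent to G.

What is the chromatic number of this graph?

2

A and E are adjacent, so at least 2 colors are needed.
A valid assignment using 2 colors: A=1, B=1, C=2, D=2, E=2, F=1, G=2. Every edge joins two different colors.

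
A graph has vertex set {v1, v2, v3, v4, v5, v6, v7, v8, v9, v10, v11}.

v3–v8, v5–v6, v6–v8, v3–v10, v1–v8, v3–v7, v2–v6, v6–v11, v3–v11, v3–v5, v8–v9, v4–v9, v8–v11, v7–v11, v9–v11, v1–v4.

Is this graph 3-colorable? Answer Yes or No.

The chromatic number is 3. v8, v9, v11 form a triangle, so at least 3 colors are needed.
3 colors suffice: color 1 → {v1, v3, v6, v9}; color 2 → {v2, v4, v5, v7, v8, v10}; color 3 → {v11}.
That is already a proper 3-coloring.

Yes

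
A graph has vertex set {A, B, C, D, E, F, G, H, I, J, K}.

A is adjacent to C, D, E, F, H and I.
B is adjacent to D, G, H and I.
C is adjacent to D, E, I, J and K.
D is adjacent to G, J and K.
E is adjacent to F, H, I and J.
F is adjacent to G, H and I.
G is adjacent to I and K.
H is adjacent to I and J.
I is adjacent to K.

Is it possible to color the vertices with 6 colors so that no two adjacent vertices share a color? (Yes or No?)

The chromatic number is 5. A, E, F, H, I are pairwise adjacent (a clique of size 5), so at least 5 colors are needed.
5 colors suffice: color 1 → {D, I}; color 2 → {C, G, H}; color 3 → {B, E, K}; color 4 → {A, J}; color 5 → {F}.
Since 6 ≥ 5, a proper 6-coloring certainly exists.

Yes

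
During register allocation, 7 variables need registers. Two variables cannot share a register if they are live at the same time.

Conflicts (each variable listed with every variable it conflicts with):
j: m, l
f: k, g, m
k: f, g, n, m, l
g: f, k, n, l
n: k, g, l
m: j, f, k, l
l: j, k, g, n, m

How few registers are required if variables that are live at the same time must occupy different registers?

4

k, g, n, l are mutually in conflict, so at least 4 registers are needed.
4 registers suffice: register 1 → {j, k}; register 2 → {f, l}; register 3 → {g, m}; register 4 → {n}. No two conflicting variables share a register.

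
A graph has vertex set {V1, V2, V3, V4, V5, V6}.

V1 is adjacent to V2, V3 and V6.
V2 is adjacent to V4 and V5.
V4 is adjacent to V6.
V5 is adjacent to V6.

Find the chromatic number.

V2 and V5 are adjacent, so at least 2 colors are needed.
2 colors suffice: color red → {V2, V3, V6}; color blue → {V1, V4, V5}. Each edge has distinct colors on its endpoints.

2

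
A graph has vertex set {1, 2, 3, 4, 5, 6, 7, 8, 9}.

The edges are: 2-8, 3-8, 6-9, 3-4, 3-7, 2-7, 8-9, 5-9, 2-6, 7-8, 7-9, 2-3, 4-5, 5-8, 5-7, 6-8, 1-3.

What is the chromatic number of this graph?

4

5, 7, 8, 9 are pairwise adjacent (a clique of size 4), so at least 4 colors are needed.
4 colors suffice: 1=red, 2=yellow, 3=green, 4=red, 5=yellow, 6=blue, 7=blue, 8=red, 9=green. Every edge joins two different colors.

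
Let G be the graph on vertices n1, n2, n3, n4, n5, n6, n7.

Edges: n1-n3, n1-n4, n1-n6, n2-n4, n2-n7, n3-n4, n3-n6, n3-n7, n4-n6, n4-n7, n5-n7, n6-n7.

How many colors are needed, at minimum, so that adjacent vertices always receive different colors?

4

n3, n4, n6, n7 are mutually adjacent (a clique of size 4), so at least 4 colors are needed.
One proper 4-coloring: n1=2, n2=3, n3=3, n4=1, n5=1, n6=4, n7=2. No two adjacent vertices share a color.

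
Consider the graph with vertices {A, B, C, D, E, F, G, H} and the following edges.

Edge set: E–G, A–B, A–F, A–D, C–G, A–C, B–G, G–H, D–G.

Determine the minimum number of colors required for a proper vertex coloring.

2

C and G are adjacent, so at least 2 colors are needed.
One proper 2-coloring: A=1, B=2, C=2, D=2, E=2, F=2, G=1, H=2. Each edge has distinct colors on its endpoints.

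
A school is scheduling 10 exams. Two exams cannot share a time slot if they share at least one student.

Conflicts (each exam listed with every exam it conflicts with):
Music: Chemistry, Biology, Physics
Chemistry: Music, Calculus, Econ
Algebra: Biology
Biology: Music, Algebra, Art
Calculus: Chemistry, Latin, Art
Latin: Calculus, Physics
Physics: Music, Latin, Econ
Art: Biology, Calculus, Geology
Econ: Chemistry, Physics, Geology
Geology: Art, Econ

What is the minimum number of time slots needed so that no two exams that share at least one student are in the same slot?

3

The cycle Chemistry-Econ-Geology-Art-Calculus-Chemistry has odd length 5, so it cannot be 2-colored; at least 3 time slots are needed.
3 time slots suffice: time slot 1 → {Chemistry, Biology, Physics, Geology}; time slot 2 → {Music, Algebra, Calculus, Econ}; time slot 3 → {Latin, Art}. No two conflicting exams share a time slot.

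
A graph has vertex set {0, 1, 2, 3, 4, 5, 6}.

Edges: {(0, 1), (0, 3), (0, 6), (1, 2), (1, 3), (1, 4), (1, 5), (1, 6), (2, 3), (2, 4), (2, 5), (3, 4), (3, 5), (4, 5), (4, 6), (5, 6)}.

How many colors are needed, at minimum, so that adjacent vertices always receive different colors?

5

1, 2, 3, 4, 5 are pairwise adjacent (a clique of size 5), so at least 5 colors are needed.
5 colors suffice: color a → {1}; color b → {0, 5}; color c → {4}; color d → {3, 6}; color e → {2}. Each edge has distinct colors on its endpoints.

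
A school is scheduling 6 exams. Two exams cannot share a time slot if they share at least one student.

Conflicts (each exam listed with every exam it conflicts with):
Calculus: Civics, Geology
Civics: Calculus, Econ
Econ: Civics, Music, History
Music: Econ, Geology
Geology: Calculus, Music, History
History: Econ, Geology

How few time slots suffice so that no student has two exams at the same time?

The cycle Calculus-Geology-History-Econ-Civics-Calculus has odd length 5, so it cannot be 2-colored; at least 3 time slots are needed.
A valid assignment using 3 time slots: Calculus=3, Civics=2, Econ=1, Music=2, Geology=1, History=2. Each listed conflict is separated.

3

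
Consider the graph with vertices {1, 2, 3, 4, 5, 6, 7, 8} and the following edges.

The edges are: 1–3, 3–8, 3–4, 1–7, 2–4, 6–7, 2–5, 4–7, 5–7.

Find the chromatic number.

2

5 and 7 are adjacent, so at least 2 colors are needed.
2 colors suffice: color a → {2, 3, 7}; color b → {1, 4, 5, 6, 8}. No two adjacent vertices share a color.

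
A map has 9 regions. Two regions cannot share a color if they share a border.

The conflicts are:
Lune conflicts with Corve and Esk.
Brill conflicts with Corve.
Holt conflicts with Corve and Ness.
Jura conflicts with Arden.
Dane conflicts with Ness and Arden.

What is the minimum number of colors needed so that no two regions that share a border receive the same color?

Holt and Ness conflict, so at least 2 colors are needed.
A valid assignment using 2 colors: Lune=2, Brill=2, Holt=2, Jura=2, Dane=2, Corve=1, Esk=1, Ness=1, Arden=1. Each listed conflict is separated.

2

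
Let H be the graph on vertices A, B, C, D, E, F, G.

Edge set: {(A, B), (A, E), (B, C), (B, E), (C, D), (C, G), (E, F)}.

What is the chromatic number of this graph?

A, B, E are pairwise adjacent, so at least 3 colors are needed.
One proper 3-coloring: A=3, B=2, C=1, D=2, E=1, F=2, G=2. Every edge joins two different colors.

3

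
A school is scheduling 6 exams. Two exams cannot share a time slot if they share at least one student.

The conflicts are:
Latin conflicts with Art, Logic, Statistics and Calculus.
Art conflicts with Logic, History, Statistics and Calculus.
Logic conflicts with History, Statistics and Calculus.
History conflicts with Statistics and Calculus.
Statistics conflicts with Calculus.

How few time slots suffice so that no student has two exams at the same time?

Art, Logic, History, Statistics, Calculus are mutually in conflict, so at least 5 time slots are needed.
5 time slots suffice: time slot 1 → {Calculus}; time slot 2 → {Statistics}; time slot 3 → {Logic}; time slot 4 → {Art}; time slot 5 → {Latin, History}. Every pair that conflicts lands in different time slots.

5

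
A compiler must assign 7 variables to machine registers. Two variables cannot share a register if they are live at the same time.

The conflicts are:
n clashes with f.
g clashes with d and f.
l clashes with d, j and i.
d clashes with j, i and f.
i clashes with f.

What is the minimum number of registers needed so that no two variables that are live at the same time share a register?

3

g, d, f are mutually in conflict, so at least 3 registers are needed.
3 registers suffice: register 1 → {n, d}; register 2 → {l, f}; register 3 → {g, j, i}. Each listed conflict is separated.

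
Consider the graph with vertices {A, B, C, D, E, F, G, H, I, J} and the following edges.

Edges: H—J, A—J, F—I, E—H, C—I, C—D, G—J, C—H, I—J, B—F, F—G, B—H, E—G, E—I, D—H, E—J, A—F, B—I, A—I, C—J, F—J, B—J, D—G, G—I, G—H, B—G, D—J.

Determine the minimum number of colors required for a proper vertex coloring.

B, F, G, I, J are pairwise adjacent (a clique of size 5), so at least 5 colors are needed.
A valid assignment using 5 colors: A=green, B=yellow, C=green, D=yellow, E=yellow, F=purple, G=green, H=blue, I=blue, J=red. Every edge joins two different colors.

5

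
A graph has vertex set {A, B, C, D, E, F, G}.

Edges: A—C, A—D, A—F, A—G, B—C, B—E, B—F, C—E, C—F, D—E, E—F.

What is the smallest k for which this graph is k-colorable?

4

B, C, E, F are mutually adjacent (a clique of size 4), so at least 4 colors are needed.
A valid assignment using 4 colors: A=1, B=4, C=3, D=2, E=1, F=2, G=2. Each edge has distinct colors on its endpoints.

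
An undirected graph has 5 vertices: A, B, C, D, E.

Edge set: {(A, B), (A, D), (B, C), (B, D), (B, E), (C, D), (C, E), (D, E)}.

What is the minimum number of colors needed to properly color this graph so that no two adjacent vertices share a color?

B, C, D, E are mutually adjacent (a clique of size 4), so at least 4 colors are needed.
A valid assignment using 4 colors: A=3, B=1, C=3, D=2, E=4. Every edge joins two different colors.

4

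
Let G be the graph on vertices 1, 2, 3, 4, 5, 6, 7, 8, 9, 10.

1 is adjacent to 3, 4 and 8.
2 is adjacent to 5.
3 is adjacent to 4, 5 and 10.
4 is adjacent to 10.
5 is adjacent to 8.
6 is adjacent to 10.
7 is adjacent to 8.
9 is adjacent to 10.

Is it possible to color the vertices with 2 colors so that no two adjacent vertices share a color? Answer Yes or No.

1, 3, 4 are mutually adjacent, so at least 3 colors are needed.
So 2 colors are not enough.

No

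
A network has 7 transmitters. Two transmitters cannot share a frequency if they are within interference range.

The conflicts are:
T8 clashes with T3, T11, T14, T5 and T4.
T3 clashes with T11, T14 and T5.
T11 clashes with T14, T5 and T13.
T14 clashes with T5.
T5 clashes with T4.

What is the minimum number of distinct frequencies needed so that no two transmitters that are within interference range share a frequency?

T8, T3, T11, T14, T5 are mutually in conflict, so at least 5 frequencies are needed.
5 frequencies suffice: frequency 1 → {T11, T4}; frequency 2 → {T8, T13}; frequency 3 → {T5}; frequency 4 → {T3}; frequency 5 → {T14}. Every pair that conflicts lands in different frequencies.

5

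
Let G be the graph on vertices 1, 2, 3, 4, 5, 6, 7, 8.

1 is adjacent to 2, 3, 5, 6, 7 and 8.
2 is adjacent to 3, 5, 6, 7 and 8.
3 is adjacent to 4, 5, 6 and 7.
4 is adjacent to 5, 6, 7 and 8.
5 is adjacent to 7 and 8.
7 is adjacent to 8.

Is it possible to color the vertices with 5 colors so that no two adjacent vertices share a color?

The chromatic number is 5. 1, 2, 5, 7, 8 are pairwise adjacent (a clique of size 5), so at least 5 colors are needed.
5 colors suffice: 1=purple, 2=red, 3=yellow, 4=red, 5=blue, 6=blue, 7=green, 8=yellow.
That is already a proper 5-coloring.

Yes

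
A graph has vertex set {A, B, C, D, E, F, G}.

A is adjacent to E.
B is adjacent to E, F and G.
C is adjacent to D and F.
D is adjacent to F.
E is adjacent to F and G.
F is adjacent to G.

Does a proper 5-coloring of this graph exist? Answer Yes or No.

The chromatic number is 4. B, E, F, G are pairwise adjacent (a clique of size 4), so at least 4 colors are needed.
4 colors suffice: color 1 → {A, F}; color 2 → {D, E}; color 3 → {C, G}; color 4 → {B}.
Since 5 ≥ 4, a proper 5-coloring certainly exists.

Yes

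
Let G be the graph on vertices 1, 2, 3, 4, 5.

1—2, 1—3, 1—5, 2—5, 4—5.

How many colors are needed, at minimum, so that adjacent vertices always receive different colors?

3

1, 2, 5 form a triangle, so at least 3 colors are needed.
3 colors suffice: color a → {3, 5}; color b → {1, 4}; color c → {2}. Each edge has distinct colors on its endpoints.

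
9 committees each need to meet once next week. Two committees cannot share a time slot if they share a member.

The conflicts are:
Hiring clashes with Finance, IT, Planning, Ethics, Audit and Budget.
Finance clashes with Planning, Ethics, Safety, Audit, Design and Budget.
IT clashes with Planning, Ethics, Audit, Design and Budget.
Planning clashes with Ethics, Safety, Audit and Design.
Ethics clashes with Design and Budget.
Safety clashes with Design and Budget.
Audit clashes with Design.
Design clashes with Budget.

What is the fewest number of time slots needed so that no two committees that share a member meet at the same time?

4

Finance, Planning, Audit, Design pairwise conflict, so at least 4 time slots are needed.
Using 4 time slots: Hiring=3, Finance=2, IT=2, Planning=1, Ethics=4, Safety=4, Audit=4, Design=3, Budget=1. No two conflicting committees share a time slot.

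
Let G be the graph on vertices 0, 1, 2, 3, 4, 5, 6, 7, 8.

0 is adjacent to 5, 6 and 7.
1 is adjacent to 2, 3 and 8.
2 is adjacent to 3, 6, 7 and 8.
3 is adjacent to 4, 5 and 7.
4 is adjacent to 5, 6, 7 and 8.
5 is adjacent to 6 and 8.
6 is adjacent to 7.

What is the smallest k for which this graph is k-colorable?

3

2, 3, 7 are mutually adjacent, so at least 3 colors are needed.
One proper 3-coloring: 0=c, 1=a, 2=c, 3=b, 4=c, 5=a, 6=b, 7=a, 8=b. Every edge joins two different colors.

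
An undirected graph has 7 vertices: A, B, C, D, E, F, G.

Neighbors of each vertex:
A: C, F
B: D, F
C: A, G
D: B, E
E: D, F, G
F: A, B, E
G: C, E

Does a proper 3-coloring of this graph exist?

Yes

The chromatic number is 3. The cycle C-A-F-E-G-C has odd length 5, so it cannot be 2-colored; at least 3 colors are needed.
3 colors suffice: color red → {C, D, F}; color blue → {A, B, E}; color green → {G}.
That is already a proper 3-coloring.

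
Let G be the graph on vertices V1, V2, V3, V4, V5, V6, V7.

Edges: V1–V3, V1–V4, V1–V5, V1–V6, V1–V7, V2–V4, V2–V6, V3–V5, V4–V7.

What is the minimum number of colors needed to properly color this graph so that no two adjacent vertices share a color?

V1, V4, V7 are pairwise adjacent, so at least 3 colors are needed.
3 colors suffice: V1=1, V2=1, V3=3, V4=2, V5=2, V6=2, V7=3. No two adjacent vertices share a color.

3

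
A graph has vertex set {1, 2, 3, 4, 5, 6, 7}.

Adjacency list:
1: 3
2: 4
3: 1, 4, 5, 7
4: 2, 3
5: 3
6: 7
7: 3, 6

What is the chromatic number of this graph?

3 and 7 are adjacent, so at least 2 colors are needed.
2 colors suffice: color a → {2, 3, 6}; color b → {1, 4, 5, 7}. Every edge joins two different colors.

2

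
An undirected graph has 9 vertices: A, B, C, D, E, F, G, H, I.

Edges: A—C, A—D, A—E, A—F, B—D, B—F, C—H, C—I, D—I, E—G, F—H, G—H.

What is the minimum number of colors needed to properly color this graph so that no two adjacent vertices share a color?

3

The cycle H-C-A-E-G-H has odd length 5, so it cannot be 2-colored; at least 3 colors are needed.
3 colors suffice: color 1 → {A, B, H, I}; color 2 → {C, D, E, F}; color 3 → {G}. Every edge joins two different colors.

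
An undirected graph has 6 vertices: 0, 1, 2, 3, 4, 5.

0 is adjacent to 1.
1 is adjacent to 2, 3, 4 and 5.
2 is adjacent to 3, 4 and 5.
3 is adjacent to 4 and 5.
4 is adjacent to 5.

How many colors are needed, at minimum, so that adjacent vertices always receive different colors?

1, 2, 3, 4, 5 form a clique, so at least 5 colors are needed.
5 colors suffice: color red → {1}; color blue → {0, 2}; color green → {4}; color yellow → {3}; color purple → {5}. No two adjacent vertices share a color.

5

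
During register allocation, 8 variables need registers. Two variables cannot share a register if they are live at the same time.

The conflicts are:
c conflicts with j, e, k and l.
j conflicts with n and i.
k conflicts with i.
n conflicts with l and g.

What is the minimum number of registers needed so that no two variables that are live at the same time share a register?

2

c and j conflict, so at least 2 registers are needed.
Using 2 registers: c=1, j=2, e=2, k=2, n=1, i=1, l=2, g=2. Every pair that conflicts lands in different registers.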